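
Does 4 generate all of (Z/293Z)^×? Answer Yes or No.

No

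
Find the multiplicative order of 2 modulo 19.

18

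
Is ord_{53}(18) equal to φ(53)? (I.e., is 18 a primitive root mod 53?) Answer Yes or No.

φ(53) = 53 − 1 = 52 = 2^2 · 13.
An element g generates (Z/53Z)^× iff g^(52/q) ≢ 1 (mod 53) for each prime q ∈ {2, 13}.
18^26 ≡ 52 (mod 53)  [q = 2: ≢ 1 ✓]
18^4 ≡ 36 (mod 53)  [q = 13: ≢ 1 ✓]
None equal 1, so ord_53(18) = 52: 18 is a primitive root.

Yes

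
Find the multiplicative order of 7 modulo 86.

6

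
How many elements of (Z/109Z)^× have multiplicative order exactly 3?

2

φ(109) = 109 − 1 = 108 = 2^2 · 3^3.
In a cyclic group of order 108, there are φ(d) elements of order d for each divisor d of 108, and zero for non-divisors.
3 | 108, and φ(3) = 3 − 1 = 2.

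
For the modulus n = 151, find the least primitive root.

φ(151) = 151 − 1 = 150 = 2 · 3 · 5^2.
Test candidates g = 2, 3, … against the prime factors q ∈ {2, 3, 5} of φ(151): g is a generator iff g^(150/q) ≢ 1 for every such q.
g = 2: 2^75 ≡ 1 — hits 1, so not a primitive root.
g = 3: 3^75 ≡ 150; 3^50 ≡ 1 — hits 1, so not a primitive root.
g = 4: 4^75 ≡ 1 — hits 1, so not a primitive root.
g = 5: 5^75 ≡ 1 — hits 1, so not a primitive root.
g = 6: 6^75 ≡ 150; 6^50 ≡ 32; 6^30 ≡ 59 — none is 1, so 6 is a primitive root.
The smallest primitive root modulo 151 is 6.

6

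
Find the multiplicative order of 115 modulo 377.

ord(115) | φ(377) = φ(13·29) = (13−1)·(29−1) = 12·28 = 336 = 2^4 · 3 · 7.
Divisors of 336: 1, 2, 3, 4, 6, 7, 8, 12, 14, 16, 21, 24, 28, 42, 48, 56, 84, 112, 168, 336.
Compute 115^d (mod 377) for the divisors d until we hit 1:
115^1 ≡ 115 (mod 377)
115^2 ≡ 30 (mod 377)
115^3 ≡ 57 (mod 377)
115^4 ≡ 146 (mod 377)
115^6 ≡ 233 (mod 377)
115^7 ≡ 28 (mod 377)
115^8 ≡ 204 (mod 377)
115^12 ≡ 1 (mod 377) ✓
So ord_377(115) = 12.

12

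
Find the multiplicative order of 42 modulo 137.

136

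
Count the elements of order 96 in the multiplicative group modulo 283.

0

φ(283) = 283 − 1 = 282 = 2 · 3 · 47.
Since (Z/283Z)^× is cyclic of order 282, the number of elements of order d is φ(d) when d | 282 and 0 otherwise.
Since 96 ∤ 282, the count is 0.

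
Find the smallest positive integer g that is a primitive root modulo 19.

φ(19) = 19 − 1 = 18 = 2 · 3^2.
Test candidates g = 2, 3, … against the prime factors q ∈ {2, 3} of φ(19): g is a generator iff g^(18/q) ≢ 1 for every such q.
g = 2: 2^9 ≡ 18; 2^6 ≡ 7 — none is 1, so 2 is a primitive root.
So 2 is the smallest generator of (Z/19Z)^×.

2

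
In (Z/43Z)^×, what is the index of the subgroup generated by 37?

Since 37 ∈ (Z/43Z)^×, its order divides φ(43) = 43 − 1 = 42 = 2 · 3 · 7.
Divisors of 42: 1, 2, 3, 6, 7, 14, 21, 42.
Evaluate successive powers at the divisors of 42:
37^1 ≡ 37 (mod 43)
37^2 ≡ 36 (mod 43)
37^3 ≡ 42 (mod 43)
37^6 ≡ 1 (mod 43) ✓
Thus |⟨37⟩| = ord(37) = 6.
Index = |(Z/43Z)^×| / |⟨37⟩| = 42 / 6 = 7.

7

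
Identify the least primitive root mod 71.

7

φ(71) = 71 − 1 = 70 = 2 · 5 · 7.
Test candidates g = 2, 3, … against the prime factors q ∈ {2, 5, 7} of φ(71): g is a generator iff g^(70/q) ≢ 1 for every such q.
g = 2: 2^35 ≡ 1 — hits 1, so not a primitive root.
g = 3: 3^35 ≡ 1 — hits 1, so not a primitive root.
g = 4: 4^35 ≡ 1 — hits 1, so not a primitive root.
g = 5: 5^35 ≡ 1 — hits 1, so not a primitive root.
g = 6: 6^35 ≡ 1 — hits 1, so not a primitive root.
g = 7: 7^35 ≡ 70; 7^14 ≡ 54; 7^10 ≡ 45 — none is 1, so 7 is a primitive root.
So 7 is the smallest generator of (Z/71Z)^×.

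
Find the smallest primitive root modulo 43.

φ(43) = 43 − 1 = 42 = 2 · 3 · 7.
Test candidates g = 2, 3, … against the prime factors q ∈ {2, 3, 7} of φ(43): g is a generator iff g^(42/q) ≢ 1 for every such q.
g = 2: 2^21 ≡ 42; 2^14 ≡ 1 — hits 1, so not a primitive root.
g = 3: 3^21 ≡ 42; 3^14 ≡ 36; 3^6 ≡ 41 — none is 1, so 3 is a primitive root.
The smallest primitive root modulo 43 is 3.

3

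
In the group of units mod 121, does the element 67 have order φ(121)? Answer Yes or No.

No

φ(121) = φ(11^2) = 11·(11−1) = 110 = 2 · 5 · 11.
Test 67^(110/q) mod 121 for each prime factor q of 110:
67^55 ≡ 1 (mod 121)  [q = 2: ≡ 1 ✗]
67^22 ≡ 1 (mod 121)  [q = 5: ≡ 1 ✗]
67^10 ≡ 56 (mod 121)  [q = 11: ≢ 1 ✓]
The check at q = 2 fails, so 67 generates a proper subgroup.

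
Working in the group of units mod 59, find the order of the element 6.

The order of 6 must divide φ(59) = 59 − 1 = 58 = 2 · 29.
Divisors of 58: 1, 2, 29, 58.
Evaluate successive powers at the divisors of 58:
6^1 ≡ 6 (mod 59)
6^2 ≡ 36 (mod 59)
6^29 ≡ 58 (mod 59)
6^58 ≡ 1 (mod 59) ✓
Therefore the multiplicative order of 6 modulo 59 is 58.

58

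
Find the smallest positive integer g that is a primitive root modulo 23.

5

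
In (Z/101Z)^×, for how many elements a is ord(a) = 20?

8

φ(101) = 101 − 1 = 100 = 2^2 · 5^2.
Since (Z/101Z)^× is cyclic of order 100, the number of elements of order d is φ(d) when d | 100 and 0 otherwise.
20 = 2^2 · 5 divides 100, and φ(20) = 8.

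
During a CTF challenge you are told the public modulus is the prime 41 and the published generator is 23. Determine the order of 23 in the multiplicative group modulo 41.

ord(23) | φ(41) = 41 − 1 = 40 = 2^3 · 5.
Divisors of 40: 1, 2, 4, 5, 8, 10, 20, 40.
Test each divisor d:
23^1 ≡ 23 (mod 41)
23^2 ≡ 37 (mod 41)
23^4 ≡ 16 (mod 41)
23^5 ≡ 40 (mod 41)
23^8 ≡ 10 (mod 41)
23^10 ≡ 1 (mod 41) ✓
Therefore the multiplicative order of 23 modulo 41 is 10.

10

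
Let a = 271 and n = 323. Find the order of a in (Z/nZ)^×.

18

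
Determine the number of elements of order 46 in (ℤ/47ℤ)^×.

22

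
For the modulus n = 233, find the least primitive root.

φ(233) = 233 − 1 = 232 = 2^3 · 29.
Test candidates g = 2, 3, … against the prime factors q ∈ {2, 29} of φ(233): g is a generator iff g^(232/q) ≢ 1 for every such q.
g = 2: 2^116 ≡ 1 — hits 1, so not a primitive root.
g = 3: 3^116 ≡ 232; 3^8 ≡ 37 — none is 1, so 3 is a primitive root.
The smallest primitive root modulo 233 is 3.

3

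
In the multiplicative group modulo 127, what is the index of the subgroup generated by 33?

3

Since 33 ∈ (Z/127Z)^×, its order divides φ(127) = 127 − 1 = 126 = 2 · 3^2 · 7.
Divisors of 126: 1, 2, 3, 6, 7, 9, 14, 18, 21, 42, 63, 126.
Compute 33^d (mod 127) for the divisors d until we hit 1:
33^1 ≡ 33
33^2 ≡ 73
33^3 ≡ 123
33^6 ≡ 16
33^7 ≡ 20
33^9 ≡ 63
33^14 ≡ 19
33^18 ≡ 32
33^21 ≡ 126
33^42 ≡ 1
The order of 33 is 42, so the subgroup it generates has 42 elements.
The index is φ(127) / ord(33) = 126 / 42 = 3.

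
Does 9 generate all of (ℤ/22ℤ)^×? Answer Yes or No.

No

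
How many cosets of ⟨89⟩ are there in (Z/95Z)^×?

4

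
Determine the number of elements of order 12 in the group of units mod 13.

φ(13) = 13 − 1 = 12 = 2^2 · 3.
(Z/13Z)^× is cyclic (|G| = 12); a cyclic group of order m has exactly φ(d) elements of each order d | m, and none otherwise.
12 = 2^2 · 3 divides 12, and φ(12) = 4.

4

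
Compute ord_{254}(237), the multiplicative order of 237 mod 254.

By Lagrange's theorem, ord_254(237) divides φ(254) = φ(2)·φ(127) = 1·126 = 126 = 2 · 3^2 · 7.
Divisors of 126: 1, 2, 3, 6, 7, 9, 14, 18, 21, 42, 63, 126.
Check 237^d mod 254 for each divisor in increasing order:
237^1 ≡ 237 (mod 254)
237^2 ≡ 35 (mod 254)
237^3 ≡ 167 (mod 254)
237^6 ≡ 203 (mod 254)
237^7 ≡ 105 (mod 254)
237^9 ≡ 119 (mod 254)
237^14 ≡ 103 (mod 254)
237^18 ≡ 191 (mod 254)
237^21 ≡ 147 (mod 254)
237^42 ≡ 19 (mod 254)
237^63 ≡ 253 (mod 254)
237^126 ≡ 1 (mod 254) ✓
The smallest such exponent is 126, so the order of 237 is 126.

126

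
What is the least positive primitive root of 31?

3

φ(31) = 31 − 1 = 30 = 2 · 3 · 5.
g is a primitive root iff g^(30/q) ≢ 1 (mod 31) for each prime q ∈ {2, 3, 5}.
g = 2: 2^15 ≡ 1 — hits 1, so not a primitive root.
g = 3: 3^15 ≡ 30; 3^10 ≡ 25; 3^6 ≡ 16 — none is 1, so 3 is a primitive root.
The smallest primitive root modulo 31 is 3.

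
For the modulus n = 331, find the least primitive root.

3

φ(331) = 331 − 1 = 330 = 2 · 3 · 5 · 11.
Test candidates g = 2, 3, … against the prime factors q ∈ {2, 3, 5, 11} of φ(331): g is a generator iff g^(330/q) ≢ 1 for every such q.
g = 2: 2^165 ≡ 330; 2^110 ≡ 299; 2^66 ≡ 64; 2^30 ≡ 1 — hits 1, so not a primitive root.
g = 3: 3^165 ≡ 330; 3^110 ≡ 299; 3^66 ≡ 64; 3^30 ≡ 270 — none is 1, so 3 is a primitive root.
Hence the least primitive root of 331 is 3.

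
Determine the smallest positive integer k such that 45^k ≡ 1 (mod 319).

7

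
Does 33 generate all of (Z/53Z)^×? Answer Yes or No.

Yes

φ(53) = 53 − 1 = 52 = 2^2 · 13.
It suffices to check that the order of 33 is not a proper divisor of 52: compute 33^(52/q) for q ∈ {2, 13}.
33^26 ≡ 52 (mod 53)  [q = 2: ≢ 1 ✓]
33^4 ≡ 46 (mod 53)  [q = 13: ≢ 1 ✓]
None equal 1, so ord_53(33) = 52: 33 is a primitive root.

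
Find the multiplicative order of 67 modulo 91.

12

By Lagrange's theorem, ord_91(67) divides φ(91) = φ(7·13) = (7−1)·(13−1) = 6·12 = 72 = 2^3 · 3^2.
Divisors of 72: 1, 2, 3, 4, 6, 8, 9, 12, 18, 24, 36, 72.
Evaluate successive powers at the divisors of 72:
67^1 ≡ 67 (mod 91)
67^2 ≡ 30 (mod 91)
67^3 ≡ 8 (mod 91)
67^4 ≡ 81 (mod 91)
67^6 ≡ 64 (mod 91)
67^8 ≡ 9 (mod 91)
67^9 ≡ 57 (mod 91)
67^12 ≡ 1 (mod 91) ✓
Therefore the multiplicative order of 67 modulo 91 is 12.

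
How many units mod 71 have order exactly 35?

24

φ(71) = 71 − 1 = 70 = 2 · 5 · 7.
Since (Z/71Z)^× is cyclic of order 70, the number of elements of order d is φ(d) when d | 70 and 0 otherwise.
35 = 5 · 7 divides 70, and φ(35) = 24.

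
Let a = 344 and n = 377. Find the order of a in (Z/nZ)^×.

84

ord(344) | φ(377) = φ(13·29) = (13−1)·(29−1) = 12·28 = 336 = 2^4 · 3 · 7.
Divisors of 336: 1, 2, 3, 4, 6, 7, 8, 12, 14, 16, 21, 24, 28, 42, 48, 56, 84, 112, 168, 336.
Check 344^d mod 377 for each divisor in increasing order:
344^1 ≡ 344
344^2 ≡ 335
344^3 ≡ 255
344^4 ≡ 256
344^6 ≡ 181
344^7 ≡ 59
344^8 ≡ 315
344^12 ≡ 339
344^14 ≡ 88
344^16 ≡ 74
344^21 ≡ 291
344^24 ≡ 313
344^28 ≡ 204
344^42 ≡ 233
344^48 ≡ 326
344^56 ≡ 146
344^84 ≡ 1
Therefore the multiplicative order of 344 modulo 377 is 84.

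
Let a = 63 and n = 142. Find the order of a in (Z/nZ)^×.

Since 63 ∈ (Z/142Z)^×, its order divides φ(142) = φ(2)·φ(71) = 1·70 = 70 = 2 · 5 · 7.
Divisors of 70: 1, 2, 5, 7, 10, 14, 35, 70.
Test each divisor d:
63^1 ≡ 63 (mod 142)
63^2 ≡ 135 (mod 142)
63^5 ≡ 105 (mod 142)
63^7 ≡ 117 (mod 142)
63^10 ≡ 91 (mod 142)
63^14 ≡ 57 (mod 142)
63^35 ≡ 141 (mod 142)
63^70 ≡ 1 (mod 142) ✓
So ord_142(63) = 70.

70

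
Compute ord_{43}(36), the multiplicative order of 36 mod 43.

3

The order of 36 must divide φ(43) = 43 − 1 = 42 = 2 · 3 · 7.
Divisors of 42: 1, 2, 3, 6, 7, 14, 21, 42.
Test each divisor d:
36^1 ≡ 36 (mod 43)
36^2 ≡ 6 (mod 43)
36^3 ≡ 1 (mod 43) ✓
So ord_43(36) = 3.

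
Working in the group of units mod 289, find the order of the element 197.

272

By Lagrange's theorem, ord_289(197) divides φ(289) = φ(17^2) = 17·(17−1) = 272 = 2^4 · 17.
Divisors of 272: 1, 2, 4, 8, 16, 17, 34, 68, 136, 272.
Compute 197^d (mod 289) for the divisors d until we hit 1:
197^1 ≡ 197 (mod 289)
197^2 ≡ 83 (mod 289)
197^4 ≡ 242 (mod 289)
197^8 ≡ 186 (mod 289)
197^16 ≡ 205 (mod 289)
197^17 ≡ 214 (mod 289)
197^34 ≡ 134 (mod 289)
197^68 ≡ 38 (mod 289)
197^136 ≡ 288 (mod 289)
197^272 ≡ 1 (mod 289) ✓
So ord_289(197) = 272.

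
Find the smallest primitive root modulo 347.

φ(347) = 347 − 1 = 346 = 2 · 173.
Test candidates g = 2, 3, … against the prime factors q ∈ {2, 173} of φ(347): g is a generator iff g^(346/q) ≢ 1 for every such q.
g = 2: 2^173 ≡ 346; 2^2 ≡ 4 — none is 1, so 2 is a primitive root.
Hence the least primitive root of 347 is 2.

2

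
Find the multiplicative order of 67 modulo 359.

Since 67 ∈ (Z/359Z)^×, its order divides φ(359) = 359 − 1 = 358 = 2 · 179.
Divisors of 358: 1, 2, 179, 358.
Check 67^d mod 359 for each divisor in increasing order:
67^1 ≡ 67 (mod 359)
67^2 ≡ 181 (mod 359)
67^179 ≡ 358 (mod 359)
67^358 ≡ 1 (mod 359) ✓
Hence ord(67) = 358.

358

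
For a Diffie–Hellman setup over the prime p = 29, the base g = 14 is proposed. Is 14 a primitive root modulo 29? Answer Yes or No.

Yes

φ(29) = 29 − 1 = 28 = 2^2 · 7.
14 is a primitive root mod 29 iff 14^(φ(29)/q) ≢ 1 for every prime q | φ(29), i.e. q ∈ {2, 7}.
14^14 ≡ 28 (mod 29)  [q = 2: ≢ 1 ✓]
14^4 ≡ 20 (mod 29)  [q = 7: ≢ 1 ✓]
All checks pass, so 14 has order 28 and is a primitive root modulo 29.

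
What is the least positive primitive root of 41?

φ(41) = 41 − 1 = 40 = 2^3 · 5.
g is a primitive root iff g^(40/q) ≢ 1 (mod 41) for each prime q ∈ {2, 5}.
g = 2: 2^20 ≡ 1 — hits 1, so not a primitive root.
g = 3: 3^20 ≡ 40; 3^8 ≡ 1 — hits 1, so not a primitive root.
g = 4: 4^20 ≡ 1 — hits 1, so not a primitive root.
g = 5: 5^20 ≡ 1 — hits 1, so not a primitive root.
g = 6: 6^20 ≡ 40; 6^8 ≡ 10 — none is 1, so 6 is a primitive root.
The smallest primitive root modulo 41 is 6.

6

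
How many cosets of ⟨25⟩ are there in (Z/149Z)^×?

By Lagrange's theorem, ord_149(25) divides φ(149) = 149 − 1 = 148 = 2^2 · 37.
Divisors of 148: 1, 2, 4, 37, 74, 148.
Check 25^d mod 149 for each divisor in increasing order:
25^1 ≡ 25 (mod 149)
25^2 ≡ 29 (mod 149)
25^4 ≡ 96 (mod 149)
25^37 ≡ 1 (mod 149) ✓
The order of 25 is 37, so the subgroup it generates has 37 elements.
[(Z/149Z)^× : ⟨25⟩] = 148/37 = 4.

4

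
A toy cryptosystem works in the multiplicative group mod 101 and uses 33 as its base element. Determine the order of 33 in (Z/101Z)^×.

ord(33) | φ(101) = 101 − 1 = 100 = 2^2 · 5^2.
Divisors of 100: 1, 2, 4, 5, 10, 20, 25, 50, 100.
Test each divisor d:
33^1 ≡ 33 (mod 101)
33^2 ≡ 79 (mod 101)
33^4 ≡ 80 (mod 101)
33^5 ≡ 14 (mod 101)
33^10 ≡ 95 (mod 101)
33^20 ≡ 36 (mod 101)
33^25 ≡ 100 (mod 101)
33^50 ≡ 1 (mod 101) ✓
So ord_101(33) = 50.

50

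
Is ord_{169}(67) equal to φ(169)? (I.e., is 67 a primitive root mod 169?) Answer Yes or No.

φ(169) = φ(13^2) = 13·(13−1) = 156 = 2^2 · 3 · 13.
An element g generates (Z/169Z)^× iff g^(156/q) ≢ 1 (mod 169) for each prime q ∈ {2, 3, 13}.
67^78 ≡ 168 (mod 169)  [q = 2: ≢ 1 ✓]
67^52 ≡ 146 (mod 169)  [q = 3: ≢ 1 ✓]
67^12 ≡ 92 (mod 169)  [q = 13: ≢ 1 ✓]
Every test exponent gives a nontrivial residue, hence 67 generates the full group.

Yes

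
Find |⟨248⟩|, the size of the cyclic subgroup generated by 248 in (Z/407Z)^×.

Since 248 ∈ (Z/407Z)^×, its order divides φ(407) = φ(11·37) = (11−1)·(37−1) = 10·36 = 360 = 2^3 · 3^2 · 5.
Divisors of 360: 1, 2, 3, 4, 5, 6, 8, 9, 10, 12, 15, 18, 20, 24, 30, 36, 40, 45, 60, 72, 90, 120, 180, 360.
Check 248^d mod 407 for each divisor in increasing order:
248^1 ≡ 248
248^2 ≡ 47
248^3 ≡ 260
248^4 ≡ 174
248^5 ≡ 10
248^6 ≡ 38
248^8 ≡ 158
248^9 ≡ 112
248^10 ≡ 100
248^12 ≡ 223
248^15 ≡ 186
248^18 ≡ 334
248^20 ≡ 232
248^24 ≡ 75
248^30 ≡ 1
Therefore the multiplicative order of 248 modulo 407 is 30.

30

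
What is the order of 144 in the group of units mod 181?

ord(144) | φ(181) = 181 − 1 = 180 = 2^2 · 3^2 · 5.
Divisors of 180: 1, 2, 3, 4, 5, 6, 9, 10, 12, 15, 18, 20, 30, 36, 45, 60, 90, 180.
Check 144^d mod 181 for each divisor in increasing order:
144^1 ≡ 144 (mod 181)
144^2 ≡ 102 (mod 181)
144^3 ≡ 27 (mod 181)
144^4 ≡ 87 (mod 181)
144^5 ≡ 39 (mod 181)
144^6 ≡ 5 (mod 181)
144^9 ≡ 135 (mod 181)
144^10 ≡ 73 (mod 181)
144^12 ≡ 25 (mod 181)
144^15 ≡ 132 (mod 181)
144^18 ≡ 125 (mod 181)
144^20 ≡ 80 (mod 181)
144^30 ≡ 48 (mod 181)
144^36 ≡ 59 (mod 181)
144^45 ≡ 1 (mod 181) ✓
Hence ord(144) = 45.

45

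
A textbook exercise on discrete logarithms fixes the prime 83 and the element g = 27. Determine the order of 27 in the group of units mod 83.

41

Since 27 ∈ (Z/83Z)^×, its order divides φ(83) = 83 − 1 = 82 = 2 · 41.
Divisors of 82: 1, 2, 41, 82.
Check 27^d mod 83 for each divisor in increasing order:
27^1 ≡ 27
27^2 ≡ 65
27^41 ≡ 1
Therefore the multiplicative order of 27 modulo 83 is 41.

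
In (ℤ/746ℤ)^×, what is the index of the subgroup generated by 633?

The order of 633 must divide φ(746) = φ(2)·φ(373) = 1·372 = 372 = 2^2 · 3 · 31.
Divisors of 372: 1, 2, 3, 4, 6, 12, 31, 62, 93, 124, 186, 372.
Compute 633^d (mod 746) for the divisors d until we hit 1:
633^1 ≡ 633 (mod 746)
633^2 ≡ 87 (mod 746)
633^3 ≡ 613 (mod 746)
633^4 ≡ 109 (mod 746)
633^6 ≡ 531 (mod 746)
633^12 ≡ 719 (mod 746)
633^31 ≡ 269 (mod 746)
633^62 ≡ 745 (mod 746)
633^93 ≡ 477 (mod 746)
633^124 ≡ 1 (mod 746) ✓
Thus |⟨633⟩| = ord(633) = 124.
[(Z/746Z)^× : ⟨633⟩] = 372/124 = 3.

3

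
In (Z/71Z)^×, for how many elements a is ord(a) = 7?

φ(71) = 71 − 1 = 70 = 2 · 5 · 7.
(Z/71Z)^× is cyclic (|G| = 70); a cyclic group of order m has exactly φ(d) elements of each order d | m, and none otherwise.
7 | 70, and φ(7) = 7 − 1 = 6.

6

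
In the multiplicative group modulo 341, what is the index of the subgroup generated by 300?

10

The order of 300 must divide φ(341) = φ(11·31) = (11−1)·(31−1) = 10·30 = 300 = 2^2 · 3 · 5^2.
Divisors of 300: 1, 2, 3, 4, 5, 6, 10, 12, 15, 20, 25, 30, 50, 60, 75, 100, 150, 300.
Evaluate successive powers at the divisors of 300:
300^1 ≡ 300
300^2 ≡ 317
300^3 ≡ 302
300^4 ≡ 235
300^5 ≡ 254
300^6 ≡ 157
300^10 ≡ 67
300^12 ≡ 97
300^15 ≡ 309
300^20 ≡ 56
300^25 ≡ 243
300^30 ≡ 1
Thus |⟨300⟩| = ord(300) = 30.
Index = |(Z/341Z)^×| / |⟨300⟩| = 300 / 30 = 10.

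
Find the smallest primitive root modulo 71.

φ(71) = 71 − 1 = 70 = 2 · 5 · 7.
Test candidates g = 2, 3, … against the prime factors q ∈ {2, 5, 7} of φ(71): g is a generator iff g^(70/q) ≢ 1 for every such q.
g = 2: 2^35 ≡ 1 — hits 1, so not a primitive root.
g = 3: 3^35 ≡ 1 — hits 1, so not a primitive root.
g = 4: 4^35 ≡ 1 — hits 1, so not a primitive root.
g = 5: 5^35 ≡ 1 — hits 1, so not a primitive root.
g = 6: 6^35 ≡ 1 — hits 1, so not a primitive root.
g = 7: 7^35 ≡ 70; 7^14 ≡ 54; 7^10 ≡ 45 — none is 1, so 7 is a primitive root.
Hence the least primitive root of 71 is 7.

7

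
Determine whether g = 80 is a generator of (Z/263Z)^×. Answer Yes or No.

Yes

φ(263) = 263 − 1 = 262 = 2 · 131.
80 is a primitive root mod 263 iff 80^(φ(263)/q) ≢ 1 for every prime q | φ(263), i.e. q ∈ {2, 131}.
80^131 ≡ 262 (mod 263)  [q = 2: ≢ 1 ✓]
80^2 ≡ 88 (mod 263)  [q = 131: ≢ 1 ✓]
None equal 1, so ord_263(80) = 262: 80 is a primitive root.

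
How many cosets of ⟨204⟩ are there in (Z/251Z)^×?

10

ord(204) | φ(251) = 251 − 1 = 250 = 2 · 5^3.
Divisors of 250: 1, 2, 5, 10, 25, 50, 125, 250.
Check 204^d mod 251 for each divisor in increasing order:
204^1 ≡ 204 (mod 251)
204^2 ≡ 201 (mod 251)
204^5 ≡ 219 (mod 251)
204^10 ≡ 20 (mod 251)
204^25 ≡ 1 (mod 251) ✓
So ord_251(204) = 25, hence |⟨204⟩| = 25.
Index = |(Z/251Z)^×| / |⟨204⟩| = 250 / 25 = 10.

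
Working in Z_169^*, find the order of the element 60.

52

The order of 60 must divide φ(169) = φ(13^2) = 13·(13−1) = 156 = 2^2 · 3 · 13.
Divisors of 156: 1, 2, 3, 4, 6, 12, 13, 26, 39, 52, 78, 156.
Compute 60^d (mod 169) for the divisors d until we hit 1:
60^1 ≡ 60 (mod 169)
60^2 ≡ 51 (mod 169)
60^3 ≡ 18 (mod 169)
60^4 ≡ 66 (mod 169)
60^6 ≡ 155 (mod 169)
60^12 ≡ 27 (mod 169)
60^13 ≡ 99 (mod 169)
60^26 ≡ 168 (mod 169)
60^39 ≡ 70 (mod 169)
60^52 ≡ 1 (mod 169) ✓
Therefore the multiplicative order of 60 modulo 169 is 52.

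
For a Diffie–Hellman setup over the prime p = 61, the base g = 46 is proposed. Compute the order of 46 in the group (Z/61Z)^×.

30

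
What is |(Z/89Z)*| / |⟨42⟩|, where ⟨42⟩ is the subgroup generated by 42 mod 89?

2

Since 42 ∈ (Z/89Z)^×, its order divides φ(89) = 89 − 1 = 88 = 2^3 · 11.
Divisors of 88: 1, 2, 4, 8, 11, 22, 44, 88.
Check 42^d mod 89 for each divisor in increasing order:
42^1 ≡ 42 (mod 89)
42^2 ≡ 73 (mod 89)
42^4 ≡ 78 (mod 89)
42^8 ≡ 32 (mod 89)
42^11 ≡ 34 (mod 89)
42^22 ≡ 88 (mod 89)
42^44 ≡ 1 (mod 89) ✓
The order of 42 is 44, so the subgroup it generates has 44 elements.
[(Z/89Z)^× : ⟨42⟩] = 88/44 = 2.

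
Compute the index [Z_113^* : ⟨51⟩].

2

By Lagrange's theorem, ord_113(51) divides φ(113) = 113 − 1 = 112 = 2^4 · 7.
Divisors of 112: 1, 2, 4, 7, 8, 14, 16, 28, 56, 112.
Check 51^d mod 113 for each divisor in increasing order:
51^1 ≡ 51 (mod 113)
51^2 ≡ 2 (mod 113)
51^4 ≡ 4 (mod 113)
51^7 ≡ 69 (mod 113)
51^8 ≡ 16 (mod 113)
51^14 ≡ 15 (mod 113)
51^16 ≡ 30 (mod 113)
51^28 ≡ 112 (mod 113)
51^56 ≡ 1 (mod 113) ✓
So ord_113(51) = 56, hence |⟨51⟩| = 56.
The index is φ(113) / ord(51) = 112 / 56 = 2.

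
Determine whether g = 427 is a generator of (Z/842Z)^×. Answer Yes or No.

No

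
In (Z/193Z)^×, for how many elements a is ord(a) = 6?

2

φ(193) = 193 − 1 = 192 = 2^6 · 3.
Since (Z/193Z)^× is cyclic of order 192, the number of elements of order d is φ(d) when d | 192 and 0 otherwise.
6 = 2 · 3 divides 192, and φ(6) = 2.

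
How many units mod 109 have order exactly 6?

2

φ(109) = 109 − 1 = 108 = 2^2 · 3^3.
(Z/109Z)^× is cyclic (|G| = 108); a cyclic group of order m has exactly φ(d) elements of each order d | m, and none otherwise.
6 = 2 · 3 divides 108, and φ(6) = 2.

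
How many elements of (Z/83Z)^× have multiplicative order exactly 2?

φ(83) = 83 − 1 = 82 = 2 · 41.
In a cyclic group of order 82, there are φ(d) elements of order d for each divisor d of 82, and zero for non-divisors.
2 | 82, and φ(2) = 2 − 1 = 1.

1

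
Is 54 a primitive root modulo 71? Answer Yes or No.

No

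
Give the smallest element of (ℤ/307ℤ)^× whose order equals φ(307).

φ(307) = 307 − 1 = 306 = 2 · 3^2 · 17.
g is a primitive root iff g^(306/q) ≢ 1 (mod 307) for each prime q ∈ {2, 3, 17}.
g = 2: 2^153 ≡ 306; 2^102 ≡ 1 — hits 1, so not a primitive root.
g = 3: 3^153 ≡ 306; 3^102 ≡ 1 — hits 1, so not a primitive root.
g = 4: 4^153 ≡ 1 — hits 1, so not a primitive root.
g = 5: 5^153 ≡ 306; 5^102 ≡ 289; 5^18 ≡ 81 — none is 1, so 5 is a primitive root.
The smallest primitive root modulo 307 is 5.

5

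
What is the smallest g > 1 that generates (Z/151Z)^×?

6

φ(151) = 151 − 1 = 150 = 2 · 3 · 5^2.
Test candidates g = 2, 3, … against the prime factors q ∈ {2, 3, 5} of φ(151): g is a generator iff g^(150/q) ≢ 1 for every such q.
g = 2: 2^75 ≡ 1 — hits 1, so not a primitive root.
g = 3: 3^75 ≡ 150; 3^50 ≡ 1 — hits 1, so not a primitive root.
g = 4: 4^75 ≡ 1 — hits 1, so not a primitive root.
g = 5: 5^75 ≡ 1 — hits 1, so not a primitive root.
g = 6: 6^75 ≡ 150; 6^50 ≡ 32; 6^30 ≡ 59 — none is 1, so 6 is a primitive root.
The smallest primitive root modulo 151 is 6.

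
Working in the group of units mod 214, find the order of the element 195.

106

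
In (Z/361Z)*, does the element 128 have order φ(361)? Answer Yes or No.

Yes

φ(361) = φ(19^2) = 19·(19−1) = 342 = 2 · 3^2 · 19.
It suffices to check that the order of 128 is not a proper divisor of 342: compute 128^(342/q) for q ∈ {2, 3, 19}.
128^171 ≡ 360 (mod 361)  [q = 2: ≢ 1 ✓]
128^114 ≡ 292 (mod 361)  [q = 3: ≢ 1 ✓]
128^18 ≡ 39 (mod 361)  [q = 19: ≢ 1 ✓]
All checks pass, so 128 has order 342 and is a primitive root modulo 361.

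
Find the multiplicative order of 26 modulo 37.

3

ord(26) | φ(37) = 37 − 1 = 36 = 2^2 · 3^2.
Divisors of 36: 1, 2, 3, 4, 6, 9, 12, 18, 36.
Compute 26^d (mod 37) for the divisors d until we hit 1:
26^1 ≡ 26 (mod 37)
26^2 ≡ 10 (mod 37)
26^3 ≡ 1 (mod 37) ✓
Hence ord(26) = 3.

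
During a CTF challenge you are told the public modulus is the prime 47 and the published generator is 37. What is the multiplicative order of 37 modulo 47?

ord(37) | φ(47) = 47 − 1 = 46 = 2 · 23.
Divisors of 46: 1, 2, 23, 46.
Evaluate successive powers at the divisors of 46:
37^1 ≡ 37 (mod 47)
37^2 ≡ 6 (mod 47)
37^23 ≡ 1 (mod 47) ✓
Therefore the multiplicative order of 37 modulo 47 is 23.

23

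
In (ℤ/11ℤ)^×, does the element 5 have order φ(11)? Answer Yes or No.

No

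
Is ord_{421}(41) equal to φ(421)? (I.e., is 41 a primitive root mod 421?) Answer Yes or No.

Yes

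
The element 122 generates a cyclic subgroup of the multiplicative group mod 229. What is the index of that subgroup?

57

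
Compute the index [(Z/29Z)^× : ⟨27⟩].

1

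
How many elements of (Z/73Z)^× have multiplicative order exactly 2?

1

φ(73) = 73 − 1 = 72 = 2^3 · 3^2.
In a cyclic group of order 72, there are φ(d) elements of order d for each divisor d of 72, and zero for non-divisors.
2 | 72, and φ(2) = 2 − 1 = 1.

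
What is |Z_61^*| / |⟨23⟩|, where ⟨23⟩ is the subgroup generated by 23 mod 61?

The order of 23 must divide φ(61) = 61 − 1 = 60 = 2^2 · 3 · 5.
Divisors of 60: 1, 2, 3, 4, 5, 6, 10, 12, 15, 20, 30, 60.
Check 23^d mod 61 for each divisor in increasing order:
23^1 ≡ 23
23^2 ≡ 41
23^3 ≡ 28
23^4 ≡ 34
23^5 ≡ 50
23^6 ≡ 52
23^10 ≡ 60
23^12 ≡ 20
23^15 ≡ 11
23^20 ≡ 1
The order of 23 is 20, so the subgroup it generates has 20 elements.
Index = |(Z/61Z)^×| / |⟨23⟩| = 60 / 20 = 3.

3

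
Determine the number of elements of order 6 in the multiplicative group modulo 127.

φ(127) = 127 − 1 = 126 = 2 · 3^2 · 7.
(Z/127Z)^× is cyclic (|G| = 126); a cyclic group of order m has exactly φ(d) elements of each order d | m, and none otherwise.
6 = 2 · 3 divides 126, and φ(6) = 2.

2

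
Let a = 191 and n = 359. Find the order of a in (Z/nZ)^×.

179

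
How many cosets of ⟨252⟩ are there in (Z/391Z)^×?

22

By Lagrange's theorem, ord_391(252) divides φ(391) = φ(17·23) = (17−1)·(23−1) = 16·22 = 352 = 2^5 · 11.
Divisors of 352: 1, 2, 4, 8, 11, 16, 22, 32, 44, 88, 176, 352.
Compute 252^d (mod 391) for the divisors d until we hit 1:
252^1 ≡ 252 (mod 391)
252^2 ≡ 162 (mod 391)
252^4 ≡ 47 (mod 391)
252^8 ≡ 254 (mod 391)
252^11 ≡ 367 (mod 391)
252^16 ≡ 1 (mod 391) ✓
So ord_391(252) = 16, hence |⟨252⟩| = 16.
Index = |(Z/391Z)^×| / |⟨252⟩| = 352 / 16 = 22.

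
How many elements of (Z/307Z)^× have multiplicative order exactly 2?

1

φ(307) = 307 − 1 = 306 = 2 · 3^2 · 17.
(Z/307Z)^× is cyclic (|G| = 306); a cyclic group of order m has exactly φ(d) elements of each order d | m, and none otherwise.
2 | 306, and φ(2) = 2 − 1 = 1.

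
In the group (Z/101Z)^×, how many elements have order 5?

φ(101) = 101 − 1 = 100 = 2^2 · 5^2.
In a cyclic group of order 100, there are φ(d) elements of order d for each divisor d of 100, and zero for non-divisors.
5 | 100, and φ(5) = 5 − 1 = 4.

4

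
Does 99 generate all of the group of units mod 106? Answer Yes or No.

φ(106) = φ(2)·φ(53) = 1·52 = 52 = 2^2 · 13.
An element g generates (Z/106Z)^× iff g^(52/q) ≢ 1 (mod 106) for each prime q ∈ {2, 13}.
99^26 ≡ 1 (mod 106)  [q = 2: ≡ 1 ✗]
99^4 ≡ 69 (mod 106)  [q = 13: ≢ 1 ✓]
Since 99^26 ≡ 1, the order of 99 divides 26 < 52, so 99 is not a primitive root.

No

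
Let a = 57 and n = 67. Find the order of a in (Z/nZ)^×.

66

The order of 57 must divide φ(67) = 67 − 1 = 66 = 2 · 3 · 11.
Divisors of 66: 1, 2, 3, 6, 11, 22, 33, 66.
Check 57^d mod 67 for each divisor in increasing order:
57^1 ≡ 57 (mod 67)
57^2 ≡ 33 (mod 67)
57^3 ≡ 5 (mod 67)
57^6 ≡ 25 (mod 67)
57^11 ≡ 38 (mod 67)
57^22 ≡ 37 (mod 67)
57^33 ≡ 66 (mod 67)
57^66 ≡ 1 (mod 67) ✓
The smallest such exponent is 66, so the order of 57 is 66.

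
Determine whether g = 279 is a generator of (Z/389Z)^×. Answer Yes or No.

Yes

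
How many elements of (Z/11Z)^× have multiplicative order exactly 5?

φ(11) = 11 − 1 = 10 = 2 · 5.
(Z/11Z)^× is cyclic (|G| = 10); a cyclic group of order m has exactly φ(d) elements of each order d | m, and none otherwise.
5 | 10, and φ(5) = 5 − 1 = 4.

4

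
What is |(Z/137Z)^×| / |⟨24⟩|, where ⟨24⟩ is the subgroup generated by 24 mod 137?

1

Since 24 ∈ (Z/137Z)^×, its order divides φ(137) = 137 − 1 = 136 = 2^3 · 17.
Divisors of 136: 1, 2, 4, 8, 17, 34, 68, 136.
Check 24^d mod 137 for each divisor in increasing order:
24^1 ≡ 24 (mod 137)
24^2 ≡ 28 (mod 137)
24^4 ≡ 99 (mod 137)
24^8 ≡ 74 (mod 137)
24^17 ≡ 41 (mod 137)
24^34 ≡ 37 (mod 137)
24^68 ≡ 136 (mod 137)
24^136 ≡ 1 (mod 137) ✓
The order of 24 is 136, so the subgroup it generates has 136 elements.
The index is φ(137) / ord(24) = 136 / 136 = 1.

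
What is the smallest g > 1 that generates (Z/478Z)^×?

7

φ(478) = φ(2)·φ(239) = 1·238 = 238 = 2 · 7 · 17.
g is a primitive root iff g^(238/q) ≢ 1 (mod 478) for each prime q ∈ {2, 7, 17}.
g = 2: gcd(2, 478) = 2 > 1, not a unit — skip.
g = 3: 3^119 ≡ 1 — hits 1, so not a primitive root.
g = 4: gcd(4, 478) = 2 > 1, not a unit — skip.
g = 5: 5^119 ≡ 1 — hits 1, so not a primitive root.
g = 6: gcd(6, 478) = 2 > 1, not a unit — skip.
g = 7: 7^119 ≡ 477; 7^34 ≡ 263; 7^14 ≡ 211 — none is 1, so 7 is a primitive root.
Hence the least primitive root of 478 is 7.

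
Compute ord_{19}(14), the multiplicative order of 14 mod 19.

Since 14 ∈ (Z/19Z)^×, its order divides φ(19) = 19 − 1 = 18 = 2 · 3^2.
Divisors of 18: 1, 2, 3, 6, 9, 18.
Compute 14^d (mod 19) for the divisors d until we hit 1:
14^1 ≡ 14
14^2 ≡ 6
14^3 ≡ 8
14^6 ≡ 7
14^9 ≡ 18
14^18 ≡ 1
The smallest such exponent is 18, so the order of 14 is 18.

18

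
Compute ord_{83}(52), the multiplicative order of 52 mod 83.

ord(52) | φ(83) = 83 − 1 = 82 = 2 · 41.
Divisors of 82: 1, 2, 41, 82.
Evaluate successive powers at the divisors of 82:
52^1 ≡ 52
52^2 ≡ 48
52^41 ≡ 82
52^82 ≡ 1
Therefore the multiplicative order of 52 modulo 83 is 82.

82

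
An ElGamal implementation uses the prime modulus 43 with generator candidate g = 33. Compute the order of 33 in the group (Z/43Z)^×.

42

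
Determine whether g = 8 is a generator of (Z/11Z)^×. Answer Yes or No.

Yes

φ(11) = 11 − 1 = 10 = 2 · 5.
Test 8^(10/q) mod 11 for each prime factor q of 10:
8^5 ≡ 10 (mod 11)  [q = 2: ≢ 1 ✓]
8^2 ≡ 9 (mod 11)  [q = 5: ≢ 1 ✓]
None equal 1, so ord_11(8) = 10: 8 is a primitive root.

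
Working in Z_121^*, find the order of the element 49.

Since 49 ∈ (Z/121Z)^×, its order divides φ(121) = φ(11^2) = 11·(11−1) = 110 = 2 · 5 · 11.
Divisors of 110: 1, 2, 5, 10, 11, 22, 55, 110.
Compute 49^d (mod 121) for the divisors d until we hit 1:
49^1 ≡ 49 (mod 121)
49^2 ≡ 102 (mod 121)
49^5 ≡ 23 (mod 121)
49^10 ≡ 45 (mod 121)
49^11 ≡ 27 (mod 121)
49^22 ≡ 3 (mod 121)
49^55 ≡ 1 (mod 121) ✓
So ord_121(49) = 55.

55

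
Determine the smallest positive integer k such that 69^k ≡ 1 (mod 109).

The order of 69 must divide φ(109) = 109 − 1 = 108 = 2^2 · 3^3.
Divisors of 108: 1, 2, 3, 4, 6, 9, 12, 18, 27, 36, 54, 108.
Test each divisor d:
69^1 ≡ 69
69^2 ≡ 74
69^3 ≡ 92
69^4 ≡ 26
69^6 ≡ 71
69^9 ≡ 101
69^12 ≡ 27
69^18 ≡ 64
69^27 ≡ 33
69^36 ≡ 63
69^54 ≡ 108
69^108 ≡ 1
So ord_109(69) = 108.

108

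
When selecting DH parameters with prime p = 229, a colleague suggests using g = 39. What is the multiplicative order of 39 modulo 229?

Since 39 ∈ (Z/229Z)^×, its order divides φ(229) = 229 − 1 = 228 = 2^2 · 3 · 19.
Divisors of 228: 1, 2, 3, 4, 6, 12, 19, 38, 57, 76, 114, 228.
Compute 39^d (mod 229) for the divisors d until we hit 1:
39^1 ≡ 39 (mod 229)
39^2 ≡ 147 (mod 229)
39^3 ≡ 8 (mod 229)
39^4 ≡ 83 (mod 229)
39^6 ≡ 64 (mod 229)
39^12 ≡ 203 (mod 229)
39^19 ≡ 140 (mod 229)
39^38 ≡ 135 (mod 229)
39^57 ≡ 122 (mod 229)
39^76 ≡ 134 (mod 229)
39^114 ≡ 228 (mod 229)
39^228 ≡ 1 (mod 229) ✓
So ord_229(39) = 228.

228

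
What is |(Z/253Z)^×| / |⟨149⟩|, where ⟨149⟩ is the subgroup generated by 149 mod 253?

2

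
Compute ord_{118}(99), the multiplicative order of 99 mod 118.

ord(99) | φ(118) = φ(2)·φ(59) = 1·58 = 58 = 2 · 29.
Divisors of 58: 1, 2, 29, 58.
Evaluate successive powers at the divisors of 58:
99^1 ≡ 99 (mod 118)
99^2 ≡ 7 (mod 118)
99^29 ≡ 117 (mod 118)
99^58 ≡ 1 (mod 118) ✓
Therefore the multiplicative order of 99 modulo 118 is 58.

58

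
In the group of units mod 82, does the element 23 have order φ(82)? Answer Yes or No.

φ(82) = φ(2)·φ(41) = 1·40 = 40 = 2^3 · 5.
It suffices to check that the order of 23 is not a proper divisor of 40: compute 23^(40/q) for q ∈ {2, 5}.
23^20 ≡ 1 (mod 82)  [q = 2: ≡ 1 ✗]
23^8 ≡ 51 (mod 82)  [q = 5: ≢ 1 ✓]
Since 23^20 ≡ 1, the order of 23 divides 20 < 40, so 23 is not a primitive root.

No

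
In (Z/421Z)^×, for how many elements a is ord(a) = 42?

φ(421) = 421 − 1 = 420 = 2^2 · 3 · 5 · 7.
Since (Z/421Z)^× is cyclic of order 420, the number of elements of order d is φ(d) when d | 420 and 0 otherwise.
42 = 2 · 3 · 7 divides 420, and φ(42) = 12.

12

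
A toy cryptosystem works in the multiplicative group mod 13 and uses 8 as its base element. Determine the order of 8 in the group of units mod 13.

4

The order of 8 must divide φ(13) = 13 − 1 = 12 = 2^2 · 3.
Divisors of 12: 1, 2, 3, 4, 6, 12.
Check 8^d mod 13 for each divisor in increasing order:
8^1 ≡ 8 (mod 13)
8^2 ≡ 12 (mod 13)
8^3 ≡ 5 (mod 13)
8^4 ≡ 1 (mod 13) ✓
So ord_13(8) = 4.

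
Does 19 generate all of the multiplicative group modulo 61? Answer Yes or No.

No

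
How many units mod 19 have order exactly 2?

φ(19) = 19 − 1 = 18 = 2 · 3^2.
In a cyclic group of order 18, there are φ(d) elements of order d for each divisor d of 18, and zero for non-divisors.
2 | 18, and φ(2) = 2 − 1 = 1.

1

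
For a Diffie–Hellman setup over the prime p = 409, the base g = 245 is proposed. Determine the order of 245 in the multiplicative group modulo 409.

204

Since 245 ∈ (Z/409Z)^×, its order divides φ(409) = 409 − 1 = 408 = 2^3 · 3 · 17.
Divisors of 408: 1, 2, 3, 4, 6, 8, 12, 17, 24, 34, 51, 68, 102, 136, 204, 408.
Evaluate successive powers at the divisors of 408:
245^1 ≡ 245 (mod 409)
245^2 ≡ 311 (mod 409)
245^3 ≡ 121 (mod 409)
245^4 ≡ 197 (mod 409)
245^6 ≡ 326 (mod 409)
245^8 ≡ 363 (mod 409)
245^12 ≡ 345 (mod 409)
245^17 ≡ 217 (mod 409)
245^24 ≡ 6 (mod 409)
245^34 ≡ 54 (mod 409)
245^51 ≡ 266 (mod 409)
245^68 ≡ 53 (mod 409)
245^102 ≡ 408 (mod 409)
245^136 ≡ 355 (mod 409)
245^204 ≡ 1 (mod 409) ✓
So ord_409(245) = 204.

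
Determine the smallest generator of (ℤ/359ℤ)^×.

7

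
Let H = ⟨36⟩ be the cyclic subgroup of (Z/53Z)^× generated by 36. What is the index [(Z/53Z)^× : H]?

4

Since 36 ∈ (Z/53Z)^×, its order divides φ(53) = 53 − 1 = 52 = 2^2 · 13.
Divisors of 52: 1, 2, 4, 13, 26, 52.
Check 36^d mod 53 for each divisor in increasing order:
36^1 ≡ 36 (mod 53)
36^2 ≡ 24 (mod 53)
36^4 ≡ 46 (mod 53)
36^13 ≡ 1 (mod 53) ✓
The order of 36 is 13, so the subgroup it generates has 13 elements.
[(Z/53Z)^× : ⟨36⟩] = 52/13 = 4.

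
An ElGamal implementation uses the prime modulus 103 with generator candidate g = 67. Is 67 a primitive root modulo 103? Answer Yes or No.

Yes

φ(103) = 103 − 1 = 102 = 2 · 3 · 17.
An element g generates (Z/103Z)^× iff g^(102/q) ≢ 1 (mod 103) for each prime q ∈ {2, 3, 17}.
67^51 ≡ 102 (mod 103)  [q = 2: ≢ 1 ✓]
67^34 ≡ 56 (mod 103)  [q = 3: ≢ 1 ✓]
67^6 ≡ 9 (mod 103)  [q = 17: ≢ 1 ✓]
All checks pass, so 67 has order 102 and is a primitive root modulo 103.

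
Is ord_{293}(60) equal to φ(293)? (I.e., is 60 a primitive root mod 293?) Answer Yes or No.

No

φ(293) = 293 − 1 = 292 = 2^2 · 73.
Test 60^(292/q) mod 293 for each prime factor q of 292:
60^146 ≡ 1 (mod 293)  [q = 2: ≡ 1 ✗]
60^4 ≡ 24 (mod 293)  [q = 73: ≢ 1 ✓]
60^146 ≡ 1 shows ord(60) | 146, strictly less than φ(293); not a primitive root.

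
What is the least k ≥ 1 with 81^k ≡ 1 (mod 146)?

3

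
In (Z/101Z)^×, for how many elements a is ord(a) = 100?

40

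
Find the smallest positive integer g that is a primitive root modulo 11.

2

φ(11) = 11 − 1 = 10 = 2 · 5.
g is a primitive root iff g^(10/q) ≢ 1 (mod 11) for each prime q ∈ {2, 5}.
g = 2: 2^5 ≡ 10; 2^2 ≡ 4 — none is 1, so 2 is a primitive root.
The smallest primitive root modulo 11 is 2.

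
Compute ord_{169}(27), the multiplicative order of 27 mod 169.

Since 27 ∈ (Z/169Z)^×, its order divides φ(169) = φ(13^2) = 13·(13−1) = 156 = 2^2 · 3 · 13.
Divisors of 156: 1, 2, 3, 4, 6, 12, 13, 26, 39, 52, 78, 156.
Check 27^d mod 169 for each divisor in increasing order:
27^1 ≡ 27 (mod 169)
27^2 ≡ 53 (mod 169)
27^3 ≡ 79 (mod 169)
27^4 ≡ 105 (mod 169)
27^6 ≡ 157 (mod 169)
27^12 ≡ 144 (mod 169)
27^13 ≡ 1 (mod 169) ✓
Therefore the multiplicative order of 27 modulo 169 is 13.

13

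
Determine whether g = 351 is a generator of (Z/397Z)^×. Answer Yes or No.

Yes

φ(397) = 397 − 1 = 396 = 2^2 · 3^2 · 11.
351 is a primitive root mod 397 iff 351^(φ(397)/q) ≢ 1 for every prime q | φ(397), i.e. q ∈ {2, 3, 11}.
351^198 ≡ 396 (mod 397)  [q = 2: ≢ 1 ✓]
351^132 ≡ 34 (mod 397)  [q = 3: ≢ 1 ✓]
351^36 ≡ 31 (mod 397)  [q = 11: ≢ 1 ✓]
None equal 1, so ord_397(351) = 396: 351 is a primitive root.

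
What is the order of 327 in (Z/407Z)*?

20

By Lagrange's theorem, ord_407(327) divides φ(407) = φ(11·37) = (11−1)·(37−1) = 10·36 = 360 = 2^3 · 3^2 · 5.
Divisors of 360: 1, 2, 3, 4, 5, 6, 8, 9, 10, 12, 15, 18, 20, 24, 30, 36, 40, 45, 60, 72, 90, 120, 180, 360.
Test each divisor d:
327^1 ≡ 327 (mod 407)
327^2 ≡ 295 (mod 407)
327^3 ≡ 6 (mod 407)
327^4 ≡ 334 (mod 407)
327^5 ≡ 142 (mod 407)
327^6 ≡ 36 (mod 407)
327^8 ≡ 38 (mod 407)
327^9 ≡ 216 (mod 407)
327^10 ≡ 221 (mod 407)
327^12 ≡ 75 (mod 407)
327^15 ≡ 43 (mod 407)
327^18 ≡ 258 (mod 407)
327^20 ≡ 1 (mod 407) ✓
Hence ord(327) = 20.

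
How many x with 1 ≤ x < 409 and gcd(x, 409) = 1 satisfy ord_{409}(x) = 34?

16

φ(409) = 409 − 1 = 408 = 2^3 · 3 · 17.
Since (Z/409Z)^× is cyclic of order 408, the number of elements of order d is φ(d) when d | 408 and 0 otherwise.
34 = 2 · 17 divides 408, and φ(34) = 16.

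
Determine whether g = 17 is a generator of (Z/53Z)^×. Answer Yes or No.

No

φ(53) = 53 − 1 = 52 = 2^2 · 13.
An element g generates (Z/53Z)^× iff g^(52/q) ≢ 1 (mod 53) for each prime q ∈ {2, 13}.
17^26 ≡ 1 (mod 53)  [q = 2: ≡ 1 ✗]
17^4 ≡ 46 (mod 53)  [q = 13: ≢ 1 ✓]
Since 17^26 ≡ 1, the order of 17 divides 26 < 52, so 17 is not a primitive root.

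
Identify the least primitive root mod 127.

φ(127) = 127 − 1 = 126 = 2 · 3^2 · 7.
Test candidates g = 2, 3, … against the prime factors q ∈ {2, 3, 7} of φ(127): g is a generator iff g^(126/q) ≢ 1 for every such q.
g = 2: 2^63 ≡ 1 — hits 1, so not a primitive root.
g = 3: 3^63 ≡ 126; 3^42 ≡ 107; 3^18 ≡ 4 — none is 1, so 3 is a primitive root.
So 3 is the smallest generator of (Z/127Z)^×.

3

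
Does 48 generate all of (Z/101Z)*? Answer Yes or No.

φ(101) = 101 − 1 = 100 = 2^2 · 5^2.
It suffices to check that the order of 48 is not a proper divisor of 100: compute 48^(100/q) for q ∈ {2, 5}.
48^50 ≡ 100 (mod 101)  [q = 2: ≢ 1 ✓]
48^20 ≡ 87 (mod 101)  [q = 5: ≢ 1 ✓]
Every test exponent gives a nontrivial residue, hence 48 generates the full group.

Yes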